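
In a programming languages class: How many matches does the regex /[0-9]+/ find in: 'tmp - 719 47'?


Pattern: /[0-9]+/ (int literals)
Input: 'tmp - 719 47'
Scanning for matches:
  Match 1: '719'
  Match 2: '47'
Total matches: 2

2


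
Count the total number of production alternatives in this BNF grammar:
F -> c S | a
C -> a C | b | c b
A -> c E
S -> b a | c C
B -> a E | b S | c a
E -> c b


Counting alternatives per rule:
  F: 2 alternative(s)
  C: 3 alternative(s)
  A: 1 alternative(s)
  S: 2 alternative(s)
  B: 3 alternative(s)
  E: 1 alternative(s)
Sum: 2 + 3 + 1 + 2 + 3 + 1 = 12

12


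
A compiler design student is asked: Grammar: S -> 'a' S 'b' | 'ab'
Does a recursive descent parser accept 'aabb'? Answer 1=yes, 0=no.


Grammar accepts strings of the form a^n b^n (n >= 1)
Word: 'aabb'
Counting: 2 a's and 2 b's
Check: 2 == 2? Yes
Derivation (S -> aSb applied 1 time(s), then S -> ab): S => aSb => aabb
Accepted

1


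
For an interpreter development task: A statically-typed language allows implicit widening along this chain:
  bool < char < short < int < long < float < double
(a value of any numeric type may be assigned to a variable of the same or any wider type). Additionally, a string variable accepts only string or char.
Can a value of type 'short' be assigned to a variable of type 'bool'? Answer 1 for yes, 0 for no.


Target variable type: bool
Source value type: short
Numeric ranks: short=2, bool=0
Widening allowed iff rank(source) <= rank(target): 2 <= 0? No
Result: 0

0


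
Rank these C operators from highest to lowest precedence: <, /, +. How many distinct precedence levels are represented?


Looking up precedence for each operator:
  < -> precedence 4
  / -> precedence 6
  + -> precedence 5
Sorted highest to lowest: /, +, <
Distinct precedence values: [6, 5, 4]
Number of distinct levels: 3

3


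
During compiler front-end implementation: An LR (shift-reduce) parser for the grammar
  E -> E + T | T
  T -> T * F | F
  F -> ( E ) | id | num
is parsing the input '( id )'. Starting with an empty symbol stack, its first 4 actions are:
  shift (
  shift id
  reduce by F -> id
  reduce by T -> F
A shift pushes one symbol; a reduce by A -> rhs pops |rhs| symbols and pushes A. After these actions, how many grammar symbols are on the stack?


Tracking the symbol stack through each action:
  Action 1: shift '(' : push -> stack = [(] (size 1)
  Action 2: shift 'id' : push -> stack = [(, id] (size 2)
  Action 3: reduce by F -> id : pop 1, push F -> stack = [(, F] (size 2)
  Action 4: reduce by T -> F : pop 1, push T -> stack = [(, T] (size 2)
Final stack size: 2

2


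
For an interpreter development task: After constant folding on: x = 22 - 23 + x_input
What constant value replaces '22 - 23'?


Identifying constant sub-expression:
  Original: x = 22 - 23 + x_input
  22 and 23 are both compile-time constants
  Evaluating: 22 - 23 = -1
  After folding: x = -1 + x_input

-1


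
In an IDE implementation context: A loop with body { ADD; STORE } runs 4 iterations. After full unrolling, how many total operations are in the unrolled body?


Loop body operations: ADD, STORE (2 ops per iteration)
Unrolling 4 iterations:
  Iteration 1: ADD, STORE (2 ops)
  Iteration 2: ADD, STORE (2 ops)
  Iteration 3: ADD, STORE (2 ops)
  Iteration 4: ADD, STORE (2 ops)
Total: 4 iterations * 2 ops/iter = 8 operations

8


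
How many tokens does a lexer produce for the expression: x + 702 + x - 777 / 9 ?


Scanning 'x + 702 + x - 777 / 9'
Token 1: 'x' -> identifier
Token 2: '+' -> operator
Token 3: '702' -> integer_literal
Token 4: '+' -> operator
Token 5: 'x' -> identifier
Token 6: '-' -> operator
Token 7: '777' -> integer_literal
Token 8: '/' -> operator
Token 9: '9' -> integer_literal
Total tokens: 9

9


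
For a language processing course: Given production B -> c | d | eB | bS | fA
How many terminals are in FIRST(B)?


Production: B -> c | d | eB | bS | fA
Examining each alternative for leading terminals:
  B -> c : first terminal = 'c'
  B -> d : first terminal = 'd'
  B -> eB : first terminal = 'e'
  B -> bS : first terminal = 'b'
  B -> fA : first terminal = 'f'
FIRST(B) = {b, c, d, e, f}
Count: 5

5


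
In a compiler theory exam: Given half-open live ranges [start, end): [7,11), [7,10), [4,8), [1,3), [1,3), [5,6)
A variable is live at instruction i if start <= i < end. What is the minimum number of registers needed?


Live ranges:
  Var0: [7, 11)
  Var1: [7, 10)
  Var2: [4, 8)
  Var3: [1, 3)
  Var4: [1, 3)
  Var5: [5, 6)
Sweep-line events (position, delta, active):
  pos=1 start -> active=1
  pos=1 start -> active=2
  pos=3 end -> active=1
  pos=3 end -> active=0
  pos=4 start -> active=1
  pos=5 start -> active=2
  pos=6 end -> active=1
  pos=7 start -> active=2
  pos=7 start -> active=3
  pos=8 end -> active=2
  pos=10 end -> active=1
  pos=11 end -> active=0
Maximum simultaneous active: 3
Minimum registers needed: 3

3


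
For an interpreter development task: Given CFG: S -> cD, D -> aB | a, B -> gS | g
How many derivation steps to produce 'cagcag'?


Grammar: S -> cD, D -> aB | a, B -> gS | g
Deriving 'cagcag':
Step 1: S -> cD => cD
Step 2: D -> aB => caB
Step 3: B -> gS => cagS
Step 4: S -> cD => cagcD
Step 5: D -> aB => cagcaB
Step 6: B -> g => cagcag
Total derivation steps: 6

6


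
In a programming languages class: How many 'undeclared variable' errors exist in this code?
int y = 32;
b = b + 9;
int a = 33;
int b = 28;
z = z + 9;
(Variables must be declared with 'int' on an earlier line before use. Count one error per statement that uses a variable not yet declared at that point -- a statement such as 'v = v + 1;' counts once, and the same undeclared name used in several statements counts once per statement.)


Scanning code line by line:
  Line 1: declare 'y' -> declared = ['y']
  Line 2: use 'b' -> ERROR (undeclared)
  Line 3: declare 'a' -> declared = ['a', 'y']
  Line 4: declare 'b' -> declared = ['a', 'b', 'y']
  Line 5: use 'z' -> ERROR (undeclared)
Total undeclared variable errors: 2

2


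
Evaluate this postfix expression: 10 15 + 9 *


Processing tokens left to right:
Push 10, Push 15
Pop 10 and 15, compute 10 + 15 = 25, push 25
Push 9
Pop 25 and 9, compute 25 * 9 = 225, push 225
Stack result: 225

225


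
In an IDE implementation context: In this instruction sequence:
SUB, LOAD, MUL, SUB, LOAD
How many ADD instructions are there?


Scanning instruction sequence for ADD:
  Position 1: SUB
  Position 2: LOAD
  Position 3: MUL
  Position 4: SUB
  Position 5: LOAD
Matches at positions: []
Total ADD count: 0

0


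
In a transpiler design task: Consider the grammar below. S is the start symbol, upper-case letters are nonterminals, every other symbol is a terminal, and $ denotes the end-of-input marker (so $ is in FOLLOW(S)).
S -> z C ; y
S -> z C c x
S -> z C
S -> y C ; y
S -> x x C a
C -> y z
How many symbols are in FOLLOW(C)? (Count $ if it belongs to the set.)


S is the start symbol and does not occur in any rule body, so FOLLOW(S) = {$}.
Examining every occurrence of C in a rule body:
  S -> z C ; y : C is followed by terminal ';' -> add ';'
  S -> z C c x : C is followed by terminal 'c' -> add 'c'
  S -> z C : C is at the right end -> add FOLLOW(S) = {$}
  S -> y C ; y : C is followed by terminal ';' -> add ';' (already in the set)
  S -> x x C a : C is followed by terminal 'a' -> add 'a'
  C -> y z : C does not occur in the body -> contributes nothing
FOLLOW(C) = {;, a, c, $}
Count: 4

4


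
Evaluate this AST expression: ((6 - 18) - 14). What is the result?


Expression: ((6 - 18) - 14)
Evaluating step by step:
  6 - 18 = -12
  -12 - 14 = -26
Result: -26

-26


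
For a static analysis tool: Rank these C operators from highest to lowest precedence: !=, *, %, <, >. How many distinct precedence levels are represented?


Looking up precedence for each operator:
  != -> precedence 3
  * -> precedence 6
  % -> precedence 6
  < -> precedence 4
  > -> precedence 4
Sorted highest to lowest: *, %, <, >, !=
Distinct precedence values: [6, 4, 3]
Number of distinct levels: 3

3


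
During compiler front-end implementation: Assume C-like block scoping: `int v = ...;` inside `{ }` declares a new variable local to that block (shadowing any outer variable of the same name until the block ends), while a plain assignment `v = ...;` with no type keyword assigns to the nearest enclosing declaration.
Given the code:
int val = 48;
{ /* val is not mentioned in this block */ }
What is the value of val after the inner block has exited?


Analyzing scoping rules:
Outer scope: declares val = 48
Inner block: val is neither redeclared nor assigned -> unchanged
After the block -> 48
Result: 48

48


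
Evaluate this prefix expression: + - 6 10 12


Parsing prefix expression: + - 6 10 12
Step 1: Innermost operation '- 6 10'
  6 - 10 = -4
Step 2: Outer operation '+ [-4] 12'
  -4 + 12 = 8

8


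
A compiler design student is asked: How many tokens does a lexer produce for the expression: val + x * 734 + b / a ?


Scanning 'val + x * 734 + b / a'
Token 1: 'val' -> identifier
Token 2: '+' -> operator
Token 3: 'x' -> identifier
Token 4: '*' -> operator
Token 5: '734' -> integer_literal
Token 6: '+' -> operator
Token 7: 'b' -> identifier
Token 8: '/' -> operator
Token 9: 'a' -> identifier
Total tokens: 9

9


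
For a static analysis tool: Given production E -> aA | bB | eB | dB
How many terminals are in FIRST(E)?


Production: E -> aA | bB | eB | dB
Examining each alternative for leading terminals:
  E -> aA : first terminal = 'a'
  E -> bB : first terminal = 'b'
  E -> eB : first terminal = 'e'
  E -> dB : first terminal = 'd'
FIRST(E) = {a, b, d, e}
Count: 4

4


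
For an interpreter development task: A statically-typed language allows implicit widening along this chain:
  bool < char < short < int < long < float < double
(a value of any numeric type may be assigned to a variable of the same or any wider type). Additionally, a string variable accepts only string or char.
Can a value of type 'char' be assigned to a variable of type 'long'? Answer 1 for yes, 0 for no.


Target variable type: long
Source value type: char
Numeric ranks: char=1, long=4
Widening allowed iff rank(source) <= rank(target): 1 <= 4? Yes
Result: 1

1


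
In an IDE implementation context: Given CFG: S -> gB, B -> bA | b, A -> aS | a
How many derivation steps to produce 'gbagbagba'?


Grammar: S -> gB, B -> bA | b, A -> aS | a
Deriving 'gbagbagba':
Step 1: S -> gB => gB
Step 2: B -> bA => gbA
Step 3: A -> aS => gbaS
Step 4: S -> gB => gbagB
Step 5: B -> bA => gbagbA
Step 6: A -> aS => gbagbaS
Step 7: S -> gB => gbagbagB
Step 8: B -> bA => gbagbagbA
Step 9: A -> a => gbagbagba
Total derivation steps: 9

9


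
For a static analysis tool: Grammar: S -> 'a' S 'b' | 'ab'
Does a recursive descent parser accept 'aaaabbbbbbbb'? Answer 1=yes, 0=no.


Grammar accepts strings of the form a^n b^n (n >= 1)
Word: 'aaaabbbbbbbb'
Counting: 4 a's and 8 b's
Check: 4 == 8? No
Mismatch: a-count != b-count
Rejected

0


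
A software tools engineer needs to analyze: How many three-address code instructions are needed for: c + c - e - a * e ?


Expression: c + c - e - a * e
Generating three-address code (respecting * over +/- precedence):
  Instruction 1: t1 = a * e
  Instruction 2: t2 = c + c
  Instruction 3: t3 = t2 - e
  Instruction 4: t4 = t3 - t1
Total instructions: 4

4


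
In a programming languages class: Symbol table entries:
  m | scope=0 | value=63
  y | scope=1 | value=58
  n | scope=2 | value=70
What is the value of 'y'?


Searching symbol table for 'y':
  m | scope=0 | value=63
  y | scope=1 | value=58 <- MATCH
  n | scope=2 | value=70
Found 'y' at scope 1 with value 58

58


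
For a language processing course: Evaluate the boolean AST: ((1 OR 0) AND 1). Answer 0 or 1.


Step 1: Evaluate inner node
  1 OR 0 = 1
Step 2: Evaluate root node
  1 AND 1 = 1

1


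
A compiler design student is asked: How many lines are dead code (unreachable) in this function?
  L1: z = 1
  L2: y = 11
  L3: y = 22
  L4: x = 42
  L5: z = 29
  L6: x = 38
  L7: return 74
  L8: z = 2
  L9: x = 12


Analyzing control flow:
  L1: reachable (before return)
  L2: reachable (before return)
  L3: reachable (before return)
  L4: reachable (before return)
  L5: reachable (before return)
  L6: reachable (before return)
  L7: reachable (return statement)
  L8: DEAD (after return at L7)
  L9: DEAD (after return at L7)
Return at L7, total lines = 9
Dead lines: L8 through L9
Count: 2

2


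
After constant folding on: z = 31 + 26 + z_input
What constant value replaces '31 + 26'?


Identifying constant sub-expression:
  Original: z = 31 + 26 + z_input
  31 and 26 are both compile-time constants
  Evaluating: 31 + 26 = 57
  After folding: z = 57 + z_input

57


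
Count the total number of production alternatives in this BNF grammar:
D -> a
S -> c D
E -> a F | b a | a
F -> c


Counting alternatives per rule:
  D: 1 alternative(s)
  S: 1 alternative(s)
  E: 3 alternative(s)
  F: 1 alternative(s)
Sum: 1 + 1 + 3 + 1 = 6

6


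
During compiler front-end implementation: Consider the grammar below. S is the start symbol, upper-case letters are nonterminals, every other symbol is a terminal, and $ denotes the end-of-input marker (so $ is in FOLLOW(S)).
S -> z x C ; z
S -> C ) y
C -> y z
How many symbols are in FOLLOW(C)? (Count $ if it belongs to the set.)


S is the start symbol and does not occur in any rule body, so FOLLOW(S) = {$}.
Examining every occurrence of C in a rule body:
  S -> z x C ; z : C is followed by terminal ';' -> add ';'
  S -> C ) y : C is followed by terminal ')' -> add ')'
  C -> y z : C does not occur in the body -> contributes nothing
FOLLOW(C) = {), ;}
Count: 2

2


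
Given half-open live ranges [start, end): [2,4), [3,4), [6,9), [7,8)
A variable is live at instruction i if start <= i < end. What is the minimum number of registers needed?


Live ranges:
  Var0: [2, 4)
  Var1: [3, 4)
  Var2: [6, 9)
  Var3: [7, 8)
Sweep-line events (position, delta, active):
  pos=2 start -> active=1
  pos=3 start -> active=2
  pos=4 end -> active=1
  pos=4 end -> active=0
  pos=6 start -> active=1
  pos=7 start -> active=2
  pos=8 end -> active=1
  pos=9 end -> active=0
Maximum simultaneous active: 2
Minimum registers needed: 2

2


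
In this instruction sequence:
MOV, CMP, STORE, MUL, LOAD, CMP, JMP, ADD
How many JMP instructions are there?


Scanning instruction sequence for JMP:
  Position 1: MOV
  Position 2: CMP
  Position 3: STORE
  Position 4: MUL
  Position 5: LOAD
  Position 6: CMP
  Position 7: JMP <- MATCH
  Position 8: ADD
Matches at positions: [7]
Total JMP count: 1

1


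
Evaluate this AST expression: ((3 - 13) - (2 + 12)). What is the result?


Expression: ((3 - 13) - (2 + 12))
Evaluating step by step:
  3 - 13 = -10
  2 + 12 = 14
  -10 - 14 = -24
Result: -24

-24


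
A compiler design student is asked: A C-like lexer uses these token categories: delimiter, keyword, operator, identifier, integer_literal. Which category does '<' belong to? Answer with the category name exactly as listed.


Token: '<'
Checking categories:
  identifier: no
  integer_literal: no
  operator: YES
  keyword: no
  delimiter: no
Category: operator

operator


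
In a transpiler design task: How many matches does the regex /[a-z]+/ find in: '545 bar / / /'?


Pattern: /[a-z]+/ (identifiers)
Input: '545 bar / / /'
Scanning for matches:
  Match 1: 'bar'
Total matches: 1

1


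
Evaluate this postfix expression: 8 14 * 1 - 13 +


Processing tokens left to right:
Push 8, Push 14
Pop 8 and 14, compute 8 * 14 = 112, push 112
Push 1
Pop 112 and 1, compute 112 - 1 = 111, push 111
Push 13
Pop 111 and 13, compute 111 + 13 = 124, push 124
Stack result: 124

124


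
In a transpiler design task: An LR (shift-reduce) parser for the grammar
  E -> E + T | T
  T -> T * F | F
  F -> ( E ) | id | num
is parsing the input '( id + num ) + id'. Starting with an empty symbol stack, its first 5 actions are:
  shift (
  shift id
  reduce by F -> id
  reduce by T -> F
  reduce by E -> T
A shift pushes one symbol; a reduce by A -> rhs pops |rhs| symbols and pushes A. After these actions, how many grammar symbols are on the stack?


Tracking the symbol stack through each action:
  Action 1: shift '(' : push -> stack = [(] (size 1)
  Action 2: shift 'id' : push -> stack = [(, id] (size 2)
  Action 3: reduce by F -> id : pop 1, push F -> stack = [(, F] (size 2)
  Action 4: reduce by T -> F : pop 1, push T -> stack = [(, T] (size 2)
  Action 5: reduce by E -> T : pop 1, push E -> stack = [(, E] (size 2)
Final stack size: 2

2


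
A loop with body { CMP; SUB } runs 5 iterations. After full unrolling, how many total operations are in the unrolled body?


Loop body operations: CMP, SUB (2 ops per iteration)
Unrolling 5 iterations:
  Iteration 1: CMP, SUB (2 ops)
  Iteration 2: CMP, SUB (2 ops)
  Iteration 3: CMP, SUB (2 ops)
  Iteration 4: CMP, SUB (2 ops)
  Iteration 5: CMP, SUB (2 ops)
Total: 5 iterations * 2 ops/iter = 10 operations

10


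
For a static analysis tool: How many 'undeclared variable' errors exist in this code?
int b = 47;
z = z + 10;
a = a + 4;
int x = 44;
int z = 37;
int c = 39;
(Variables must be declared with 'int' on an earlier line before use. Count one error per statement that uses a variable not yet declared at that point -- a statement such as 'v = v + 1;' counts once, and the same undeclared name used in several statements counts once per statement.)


Scanning code line by line:
  Line 1: declare 'b' -> declared = ['b']
  Line 2: use 'z' -> ERROR (undeclared)
  Line 3: use 'a' -> ERROR (undeclared)
  Line 4: declare 'x' -> declared = ['b', 'x']
  Line 5: declare 'z' -> declared = ['b', 'x', 'z']
  Line 6: declare 'c' -> declared = ['b', 'c', 'x', 'z']
Total undeclared variable errors: 2

2


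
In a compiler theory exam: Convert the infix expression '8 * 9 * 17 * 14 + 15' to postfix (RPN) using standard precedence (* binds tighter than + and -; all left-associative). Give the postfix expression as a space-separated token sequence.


Applying the shunting-yard algorithm:
  Operand 8 -> output
  Push '*' onto operator stack -> op-stack: [*]
  Operand 9 -> output
  See '*' (prec 2); top '*' (prec 2) >= it -> pop '*' to output
  Push '*' onto operator stack -> op-stack: [*]
  Operand 17 -> output
  See '*' (prec 2); top '*' (prec 2) >= it -> pop '*' to output
  Push '*' onto operator stack -> op-stack: [*]
  Operand 14 -> output
  See '+' (prec 1); top '*' (prec 2) >= it -> pop '*' to output
  Push '+' onto operator stack -> op-stack: [+]
  Operand 15 -> output
  End of input: pop '+' to output
Postfix result: 8 9 * 17 * 14 * 15 +

8 9 * 17 * 14 * 15 +


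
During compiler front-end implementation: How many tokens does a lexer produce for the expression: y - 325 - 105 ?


Scanning 'y - 325 - 105'
Token 1: 'y' -> identifier
Token 2: '-' -> operator
Token 3: '325' -> integer_literal
Token 4: '-' -> operator
Token 5: '105' -> integer_literal
Total tokens: 5

5


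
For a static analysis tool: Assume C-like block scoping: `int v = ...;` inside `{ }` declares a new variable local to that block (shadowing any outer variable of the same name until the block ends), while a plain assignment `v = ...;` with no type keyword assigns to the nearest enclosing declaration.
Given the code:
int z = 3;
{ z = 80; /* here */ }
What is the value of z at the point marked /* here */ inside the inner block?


Analyzing scoping rules:
Outer scope: declares z = 3
Inner block: 'z = 80;' has no type keyword, so it is an assignment to the outer z (no shadowing)
Inside the block, after the assignment -> 80
Result: 80

80


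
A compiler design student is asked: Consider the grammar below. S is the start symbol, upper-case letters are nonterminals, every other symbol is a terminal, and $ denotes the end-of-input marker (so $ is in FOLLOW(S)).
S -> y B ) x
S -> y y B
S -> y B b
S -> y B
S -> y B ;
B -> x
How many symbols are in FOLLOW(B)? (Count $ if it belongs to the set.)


S is the start symbol and does not occur in any rule body, so FOLLOW(S) = {$}.
Examining every occurrence of B in a rule body:
  S -> y B ) x : B is followed by terminal ')' -> add ')'
  S -> y y B : B is at the right end -> add FOLLOW(S) = {$}
  S -> y B b : B is followed by terminal 'b' -> add 'b'
  S -> y B : B is at the right end -> add FOLLOW(S) = {$} (already in the set)
  S -> y B ; : B is followed by terminal ';' -> add ';'
  B -> x : B does not occur in the body -> contributes nothing
FOLLOW(B) = {), ;, b, $}
Count: 4

4


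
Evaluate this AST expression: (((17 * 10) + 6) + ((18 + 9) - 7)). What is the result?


Expression: (((17 * 10) + 6) + ((18 + 9) - 7))
Evaluating step by step:
  17 * 10 = 170
  170 + 6 = 176
  18 + 9 = 27
  27 - 7 = 20
  176 + 20 = 196
Result: 196

196


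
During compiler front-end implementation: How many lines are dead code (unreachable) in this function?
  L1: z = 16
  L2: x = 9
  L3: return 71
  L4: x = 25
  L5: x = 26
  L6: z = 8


Analyzing control flow:
  L1: reachable (before return)
  L2: reachable (before return)
  L3: reachable (return statement)
  L4: DEAD (after return at L3)
  L5: DEAD (after return at L3)
  L6: DEAD (after return at L3)
Return at L3, total lines = 6
Dead lines: L4 through L6
Count: 3

3


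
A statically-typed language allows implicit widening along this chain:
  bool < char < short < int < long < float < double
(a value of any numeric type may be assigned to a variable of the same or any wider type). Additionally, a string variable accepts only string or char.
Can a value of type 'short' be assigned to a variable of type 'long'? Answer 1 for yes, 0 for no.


Target variable type: long
Source value type: short
Numeric ranks: short=2, long=4
Widening allowed iff rank(source) <= rank(target): 2 <= 4? Yes
Result: 1

1


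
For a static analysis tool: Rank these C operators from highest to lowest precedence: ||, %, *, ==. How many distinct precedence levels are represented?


Looking up precedence for each operator:
  || -> precedence 1
  % -> precedence 6
  * -> precedence 6
  == -> precedence 3
Sorted highest to lowest: %, *, ==, ||
Distinct precedence values: [6, 3, 1]
Number of distinct levels: 3

3


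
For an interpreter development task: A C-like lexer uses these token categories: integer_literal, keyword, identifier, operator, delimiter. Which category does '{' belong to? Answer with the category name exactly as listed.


Token: '{'
Checking categories:
  identifier: no
  integer_literal: no
  operator: no
  keyword: no
  delimiter: YES
Category: delimiter

delimiter


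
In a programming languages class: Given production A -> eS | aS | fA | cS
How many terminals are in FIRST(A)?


Production: A -> eS | aS | fA | cS
Examining each alternative for leading terminals:
  A -> eS : first terminal = 'e'
  A -> aS : first terminal = 'a'
  A -> fA : first terminal = 'f'
  A -> cS : first terminal = 'c'
FIRST(A) = {a, c, e, f}
Count: 4

4


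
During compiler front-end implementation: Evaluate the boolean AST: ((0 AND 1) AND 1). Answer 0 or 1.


Step 1: Evaluate inner node
  0 AND 1 = 0
Step 2: Evaluate root node
  0 AND 1 = 0

0


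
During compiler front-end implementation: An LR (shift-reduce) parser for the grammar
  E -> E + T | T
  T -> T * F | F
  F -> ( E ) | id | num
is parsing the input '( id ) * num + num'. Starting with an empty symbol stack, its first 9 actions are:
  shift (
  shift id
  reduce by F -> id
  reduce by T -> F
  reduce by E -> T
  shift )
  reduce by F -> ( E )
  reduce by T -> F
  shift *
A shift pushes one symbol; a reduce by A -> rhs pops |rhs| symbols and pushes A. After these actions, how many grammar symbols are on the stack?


Tracking the symbol stack through each action:
  Action 1: shift '(' : push -> stack = [(] (size 1)
  Action 2: shift 'id' : push -> stack = [(, id] (size 2)
  Action 3: reduce by F -> id : pop 1, push F -> stack = [(, F] (size 2)
  Action 4: reduce by T -> F : pop 1, push T -> stack = [(, T] (size 2)
  Action 5: reduce by E -> T : pop 1, push E -> stack = [(, E] (size 2)
  Action 6: shift ')' : push -> stack = [(, E, )] (size 3)
  Action 7: reduce by F -> ( E ) : pop 3, push F -> stack = [F] (size 1)
  Action 8: reduce by T -> F : pop 1, push T -> stack = [T] (size 1)
  Action 9: shift '*' : push -> stack = [T, *] (size 2)
Final stack size: 2

2


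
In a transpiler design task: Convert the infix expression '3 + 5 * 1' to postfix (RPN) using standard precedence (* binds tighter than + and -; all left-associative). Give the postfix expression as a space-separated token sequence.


Applying the shunting-yard algorithm:
  Operand 3 -> output
  Push '+' onto operator stack -> op-stack: [+]
  Operand 5 -> output
  Push '*' onto operator stack -> op-stack: [+, *]
  Operand 1 -> output
  End of input: pop '*' to output
  End of input: pop '+' to output
Postfix result: 3 5 1 * +

3 5 1 * +


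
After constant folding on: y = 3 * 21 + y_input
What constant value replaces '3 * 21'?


Identifying constant sub-expression:
  Original: y = 3 * 21 + y_input
  3 and 21 are both compile-time constants
  Evaluating: 3 * 21 = 63
  After folding: y = 63 + y_input

63


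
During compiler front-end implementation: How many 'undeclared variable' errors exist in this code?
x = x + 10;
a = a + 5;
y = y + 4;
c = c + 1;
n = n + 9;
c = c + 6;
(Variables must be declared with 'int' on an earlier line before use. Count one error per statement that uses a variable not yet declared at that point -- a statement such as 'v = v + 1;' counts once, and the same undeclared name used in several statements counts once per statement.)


Scanning code line by line:
  Line 1: use 'x' -> ERROR (undeclared)
  Line 2: use 'a' -> ERROR (undeclared)
  Line 3: use 'y' -> ERROR (undeclared)
  Line 4: use 'c' -> ERROR (undeclared)
  Line 5: use 'n' -> ERROR (undeclared)
  Line 6: use 'c' -> ERROR (undeclared)
Total undeclared variable errors: 6

6


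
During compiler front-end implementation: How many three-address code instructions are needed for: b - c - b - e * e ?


Expression: b - c - b - e * e
Generating three-address code (respecting * over +/- precedence):
  Instruction 1: t1 = e * e
  Instruction 2: t2 = b - c
  Instruction 3: t3 = t2 - b
  Instruction 4: t4 = t3 - t1
Total instructions: 4

4


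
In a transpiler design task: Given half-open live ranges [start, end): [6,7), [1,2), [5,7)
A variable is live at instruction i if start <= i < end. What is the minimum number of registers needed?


Live ranges:
  Var0: [6, 7)
  Var1: [1, 2)
  Var2: [5, 7)
Sweep-line events (position, delta, active):
  pos=1 start -> active=1
  pos=2 end -> active=0
  pos=5 start -> active=1
  pos=6 start -> active=2
  pos=7 end -> active=1
  pos=7 end -> active=0
Maximum simultaneous active: 2
Minimum registers needed: 2

2


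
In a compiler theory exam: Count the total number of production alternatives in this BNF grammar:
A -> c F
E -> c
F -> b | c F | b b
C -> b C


Counting alternatives per rule:
  A: 1 alternative(s)
  E: 1 alternative(s)
  F: 3 alternative(s)
  C: 1 alternative(s)
Sum: 1 + 1 + 3 + 1 = 6

6


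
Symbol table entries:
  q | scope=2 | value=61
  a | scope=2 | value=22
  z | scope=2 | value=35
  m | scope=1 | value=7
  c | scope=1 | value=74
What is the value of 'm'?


Searching symbol table for 'm':
  q | scope=2 | value=61
  a | scope=2 | value=22
  z | scope=2 | value=35
  m | scope=1 | value=7 <- MATCH
  c | scope=1 | value=74
Found 'm' at scope 1 with value 7

7


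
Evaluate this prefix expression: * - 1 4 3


Parsing prefix expression: * - 1 4 3
Step 1: Innermost operation '- 1 4'
  1 - 4 = -3
Step 2: Outer operation '* [-3] 3'
  -3 * 3 = -9

-9


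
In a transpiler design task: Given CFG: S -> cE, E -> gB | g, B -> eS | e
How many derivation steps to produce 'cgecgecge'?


Grammar: S -> cE, E -> gB | g, B -> eS | e
Deriving 'cgecgecge':
Step 1: S -> cE => cE
Step 2: E -> gB => cgB
Step 3: B -> eS => cgeS
Step 4: S -> cE => cgecE
Step 5: E -> gB => cgecgB
Step 6: B -> eS => cgecgeS
Step 7: S -> cE => cgecgecE
Step 8: E -> gB => cgecgecgB
Step 9: B -> e => cgecgecge
Total derivation steps: 9

9


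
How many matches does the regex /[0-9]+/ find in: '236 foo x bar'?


Pattern: /[0-9]+/ (int literals)
Input: '236 foo x bar'
Scanning for matches:
  Match 1: '236'
Total matches: 1

1


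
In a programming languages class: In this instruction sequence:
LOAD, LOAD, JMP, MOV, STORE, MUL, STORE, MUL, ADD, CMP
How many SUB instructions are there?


Scanning instruction sequence for SUB:
  Position 1: LOAD
  Position 2: LOAD
  Position 3: JMP
  Position 4: MOV
  Position 5: STORE
  Position 6: MUL
  Position 7: STORE
  Position 8: MUL
  Position 9: ADD
  Position 10: CMP
Matches at positions: []
Total SUB count: 0

0


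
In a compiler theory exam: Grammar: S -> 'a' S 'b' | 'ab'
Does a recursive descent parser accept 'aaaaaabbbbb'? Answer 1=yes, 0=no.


Grammar accepts strings of the form a^n b^n (n >= 1)
Word: 'aaaaaabbbbb'
Counting: 6 a's and 5 b's
Check: 6 == 5? No
Mismatch: a-count != b-count
Rejected

0


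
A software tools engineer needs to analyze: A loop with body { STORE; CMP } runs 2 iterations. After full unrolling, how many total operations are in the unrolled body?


Loop body operations: STORE, CMP (2 ops per iteration)
Unrolling 2 iterations:
  Iteration 1: STORE, CMP (2 ops)
  Iteration 2: STORE, CMP (2 ops)
Total: 2 iterations * 2 ops/iter = 4 operations

4


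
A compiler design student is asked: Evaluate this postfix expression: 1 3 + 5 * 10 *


Processing tokens left to right:
Push 1, Push 3
Pop 1 and 3, compute 1 + 3 = 4, push 4
Push 5
Pop 4 and 5, compute 4 * 5 = 20, push 20
Push 10
Pop 20 and 10, compute 20 * 10 = 200, push 200
Stack result: 200

200


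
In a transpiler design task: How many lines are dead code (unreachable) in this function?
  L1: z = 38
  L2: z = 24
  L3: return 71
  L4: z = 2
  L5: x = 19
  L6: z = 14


Analyzing control flow:
  L1: reachable (before return)
  L2: reachable (before return)
  L3: reachable (return statement)
  L4: DEAD (after return at L3)
  L5: DEAD (after return at L3)
  L6: DEAD (after return at L3)
Return at L3, total lines = 6
Dead lines: L4 through L6
Count: 3

3


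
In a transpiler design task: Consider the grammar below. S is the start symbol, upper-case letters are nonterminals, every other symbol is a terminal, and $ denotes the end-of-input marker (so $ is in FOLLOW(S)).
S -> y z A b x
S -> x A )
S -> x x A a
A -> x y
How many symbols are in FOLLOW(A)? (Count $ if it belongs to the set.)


S is the start symbol and does not occur in any rule body, so FOLLOW(S) = {$}.
Examining every occurrence of A in a rule body:
  S -> y z A b x : A is followed by terminal 'b' -> add 'b'
  S -> x A ) : A is followed by terminal ')' -> add ')'
  S -> x x A a : A is followed by terminal 'a' -> add 'a'
  A -> x y : A does not occur in the body -> contributes nothing
FOLLOW(A) = {), a, b}
Count: 3

3


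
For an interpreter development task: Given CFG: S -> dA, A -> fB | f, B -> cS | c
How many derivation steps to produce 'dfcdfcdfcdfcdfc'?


Grammar: S -> dA, A -> fB | f, B -> cS | c
Deriving 'dfcdfcdfcdfcdfc':
Step 1: S -> dA => dA
Step 2: A -> fB => dfB
Step 3: B -> cS => dfcS
Step 4: S -> dA => dfcdA
Step 5: A -> fB => dfcdfB
Step 6: B -> cS => dfcdfcS
Step 7: S -> dA => dfcdfcdA
Step 8: A -> fB => dfcdfcdfB
Step 9: B -> cS => dfcdfcdfcS
Step 10: S -> dA => dfcdfcdfcdA
Step 11: A -> fB => dfcdfcdfcdfB
Step 12: B -> cS => dfcdfcdfcdfcS
Step 13: S -> dA => dfcdfcdfcdfcdA
Step 14: A -> fB => dfcdfcdfcdfcdfB
Step 15: B -> c => dfcdfcdfcdfcdfc
Total derivation steps: 15

15


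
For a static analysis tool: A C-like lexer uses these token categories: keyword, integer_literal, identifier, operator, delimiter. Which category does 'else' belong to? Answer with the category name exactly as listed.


Token: 'else'
Checking categories:
  identifier: no
  integer_literal: no
  operator: no
  keyword: YES
  delimiter: no
Category: keyword

keyword


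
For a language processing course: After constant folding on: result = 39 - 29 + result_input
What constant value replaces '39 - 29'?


Identifying constant sub-expression:
  Original: result = 39 - 29 + result_input
  39 and 29 are both compile-time constants
  Evaluating: 39 - 29 = 10
  After folding: result = 10 + result_input

10


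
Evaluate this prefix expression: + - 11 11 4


Parsing prefix expression: + - 11 11 4
Step 1: Innermost operation '- 11 11'
  11 - 11 = 0
Step 2: Outer operation '+ [0] 4'
  0 + 4 = 4

4


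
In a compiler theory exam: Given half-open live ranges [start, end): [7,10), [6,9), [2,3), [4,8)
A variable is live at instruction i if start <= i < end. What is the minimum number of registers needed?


Live ranges:
  Var0: [7, 10)
  Var1: [6, 9)
  Var2: [2, 3)
  Var3: [4, 8)
Sweep-line events (position, delta, active):
  pos=2 start -> active=1
  pos=3 end -> active=0
  pos=4 start -> active=1
  pos=6 start -> active=2
  pos=7 start -> active=3
  pos=8 end -> active=2
  pos=9 end -> active=1
  pos=10 end -> active=0
Maximum simultaneous active: 3
Minimum registers needed: 3

3


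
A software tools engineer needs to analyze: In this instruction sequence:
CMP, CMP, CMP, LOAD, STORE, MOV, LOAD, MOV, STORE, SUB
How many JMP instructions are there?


Scanning instruction sequence for JMP:
  Position 1: CMP
  Position 2: CMP
  Position 3: CMP
  Position 4: LOAD
  Position 5: STORE
  Position 6: MOV
  Position 7: LOAD
  Position 8: MOV
  Position 9: STORE
  Position 10: SUB
Matches at positions: []
Total JMP count: 0

0


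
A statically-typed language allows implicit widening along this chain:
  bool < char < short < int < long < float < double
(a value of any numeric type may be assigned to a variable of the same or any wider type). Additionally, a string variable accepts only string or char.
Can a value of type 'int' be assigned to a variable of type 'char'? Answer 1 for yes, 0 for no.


Target variable type: char
Source value type: int
Numeric ranks: int=3, char=1
Widening allowed iff rank(source) <= rank(target): 3 <= 1? No
Result: 0

0


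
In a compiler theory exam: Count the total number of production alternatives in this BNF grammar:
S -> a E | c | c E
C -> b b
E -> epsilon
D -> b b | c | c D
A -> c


Counting alternatives per rule:
  S: 3 alternative(s)
  C: 1 alternative(s)
  E: 1 alternative(s)
  D: 3 alternative(s)
  A: 1 alternative(s)
Sum: 3 + 1 + 1 + 3 + 1 = 9

9


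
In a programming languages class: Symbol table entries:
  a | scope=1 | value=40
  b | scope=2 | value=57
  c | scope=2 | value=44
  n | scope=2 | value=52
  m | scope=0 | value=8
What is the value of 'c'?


Searching symbol table for 'c':
  a | scope=1 | value=40
  b | scope=2 | value=57
  c | scope=2 | value=44 <- MATCH
  n | scope=2 | value=52
  m | scope=0 | value=8
Found 'c' at scope 2 with value 44

44


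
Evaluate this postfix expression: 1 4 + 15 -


Processing tokens left to right:
Push 1, Push 4
Pop 1 and 4, compute 1 + 4 = 5, push 5
Push 15
Pop 5 and 15, compute 5 - 15 = -10, push -10
Stack result: -10

-10


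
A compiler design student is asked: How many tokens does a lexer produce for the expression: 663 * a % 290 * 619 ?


Scanning '663 * a % 290 * 619'
Token 1: '663' -> integer_literal
Token 2: '*' -> operator
Token 3: 'a' -> identifier
Token 4: '%' -> operator
Token 5: '290' -> integer_literal
Token 6: '*' -> operator
Token 7: '619' -> integer_literal
Total tokens: 7

7


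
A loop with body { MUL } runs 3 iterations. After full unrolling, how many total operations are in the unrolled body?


Loop body operations: MUL (1 op per iteration)
Unrolling 3 iterations:
  Iteration 1: MUL (1 ops)
  Iteration 2: MUL (1 ops)
  Iteration 3: MUL (1 ops)
Total: 3 iterations * 1 ops/iter = 3 operations

3


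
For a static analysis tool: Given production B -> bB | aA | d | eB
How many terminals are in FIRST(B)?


Production: B -> bB | aA | d | eB
Examining each alternative for leading terminals:
  B -> bB : first terminal = 'b'
  B -> aA : first terminal = 'a'
  B -> d : first terminal = 'd'
  B -> eB : first terminal = 'e'
FIRST(B) = {a, b, d, e}
Count: 4

4


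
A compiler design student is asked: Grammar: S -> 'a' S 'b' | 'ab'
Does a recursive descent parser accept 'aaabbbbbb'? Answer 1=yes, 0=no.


Grammar accepts strings of the form a^n b^n (n >= 1)
Word: 'aaabbbbbb'
Counting: 3 a's and 6 b's
Check: 3 == 6? No
Mismatch: a-count != b-count
Rejected

0


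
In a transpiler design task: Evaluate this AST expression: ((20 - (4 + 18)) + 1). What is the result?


Expression: ((20 - (4 + 18)) + 1)
Evaluating step by step:
  4 + 18 = 22
  20 - 22 = -2
  -2 + 1 = -1
Result: -1

-1


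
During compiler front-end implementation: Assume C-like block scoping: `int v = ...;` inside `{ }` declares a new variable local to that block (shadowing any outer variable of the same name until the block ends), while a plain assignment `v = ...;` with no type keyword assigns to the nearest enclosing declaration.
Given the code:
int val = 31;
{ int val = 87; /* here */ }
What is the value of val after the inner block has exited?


Analyzing scoping rules:
Outer scope: declares val = 31
Inner block: 'int val = 87;' declares a NEW val that shadows the outer one
When the block exits the inner val goes out of scope; the outer val was never modified -> 31
Result: 31

31


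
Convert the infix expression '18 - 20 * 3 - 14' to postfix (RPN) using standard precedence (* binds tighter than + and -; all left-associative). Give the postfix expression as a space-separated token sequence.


Applying the shunting-yard algorithm:
  Operand 18 -> output
  Push '-' onto operator stack -> op-stack: [-]
  Operand 20 -> output
  Push '*' onto operator stack -> op-stack: [-, *]
  Operand 3 -> output
  See '-' (prec 1); top '*' (prec 2) >= it -> pop '*' to output
  See '-' (prec 1); top '-' (prec 1) >= it -> pop '-' to output
  Push '-' onto operator stack -> op-stack: [-]
  Operand 14 -> output
  End of input: pop '-' to output
Postfix result: 18 20 3 * - 14 -

18 20 3 * - 14 -


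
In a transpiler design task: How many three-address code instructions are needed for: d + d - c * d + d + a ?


Expression: d + d - c * d + d + a
Generating three-address code (respecting * over +/- precedence):
  Instruction 1: t1 = c * d
  Instruction 2: t2 = d + d
  Instruction 3: t3 = t2 - t1
  Instruction 4: t4 = t3 + d
  Instruction 5: t5 = t4 + a
Total instructions: 5

5


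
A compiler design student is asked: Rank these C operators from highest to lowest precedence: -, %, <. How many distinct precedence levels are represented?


Looking up precedence for each operator:
  - -> precedence 5
  % -> precedence 6
  < -> precedence 4
Sorted highest to lowest: %, -, <
Distinct precedence values: [6, 5, 4]
Number of distinct levels: 3

3


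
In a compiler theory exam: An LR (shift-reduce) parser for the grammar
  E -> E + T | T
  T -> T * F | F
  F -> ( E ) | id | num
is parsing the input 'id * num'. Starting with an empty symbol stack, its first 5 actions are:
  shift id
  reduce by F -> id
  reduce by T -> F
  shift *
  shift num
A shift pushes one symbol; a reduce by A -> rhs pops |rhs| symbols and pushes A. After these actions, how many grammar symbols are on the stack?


Tracking the symbol stack through each action:
  Action 1: shift 'id' : push -> stack = [id] (size 1)
  Action 2: reduce by F -> id : pop 1, push F -> stack = [F] (size 1)
  Action 3: reduce by T -> F : pop 1, push T -> stack = [T] (size 1)
  Action 4: shift '*' : push -> stack = [T, *] (size 2)
  Action 5: shift 'num' : push -> stack = [T, *, num] (size 3)
Final stack size: 3

3


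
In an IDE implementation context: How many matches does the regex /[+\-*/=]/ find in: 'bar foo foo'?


Pattern: /[+\-*/=]/ (operators)
Input: 'bar foo foo'
Scanning for matches:
Total matches: 0

0


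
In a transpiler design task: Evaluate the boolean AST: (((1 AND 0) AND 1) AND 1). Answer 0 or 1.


Step 1: Evaluate inner node
  1 AND 0 = 0
Step 2: Evaluate next node
  0 AND 1 = 0
Step 3: Evaluate root node
  0 AND 1 = 0

0
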